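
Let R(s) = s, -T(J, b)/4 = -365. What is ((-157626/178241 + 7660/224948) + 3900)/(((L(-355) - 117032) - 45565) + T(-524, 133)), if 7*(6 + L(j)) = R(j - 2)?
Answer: -5583437067779/230823800460814 ≈ -0.024189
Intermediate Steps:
T(J, b) = 1460 (T(J, b) = -4*(-365) = 1460)
L(j) = -44/7 + j/7 (L(j) = -6 + (j - 2)/7 = -6 + (-2 + j)/7 = -6 + (-2/7 + j/7) = -44/7 + j/7)
((-157626/178241 + 7660/224948) + 3900)/(((L(-355) - 117032) - 45565) + T(-524, 133)) = ((-157626/178241 + 7660/224948) + 3900)/((((-44/7 + (⅐)*(-355)) - 117032) - 45565) + 1460) = ((-157626*1/178241 + 7660*(1/224948)) + 3900)/((((-44/7 - 355/7) - 117032) - 45565) + 1460) = ((-22518/25463 + 1915/56237) + 3900)/(((-57 - 117032) - 45565) + 1460) = (-1217583121/1431962731 + 3900)/((-117089 - 45565) + 1460) = 5583437067779/(1431962731*(-162654 + 1460)) = (5583437067779/1431962731)/(-161194) = (5583437067779/1431962731)*(-1/161194) = -5583437067779/230823800460814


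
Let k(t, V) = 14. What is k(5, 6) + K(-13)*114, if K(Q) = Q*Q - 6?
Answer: 18596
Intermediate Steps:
K(Q) = -6 + Q**2 (K(Q) = Q**2 - 6 = -6 + Q**2)
k(5, 6) + K(-13)*114 = 14 + (-6 + (-13)**2)*114 = 14 + (-6 + 169)*114 = 14 + 163*114 = 14 + 18582 = 18596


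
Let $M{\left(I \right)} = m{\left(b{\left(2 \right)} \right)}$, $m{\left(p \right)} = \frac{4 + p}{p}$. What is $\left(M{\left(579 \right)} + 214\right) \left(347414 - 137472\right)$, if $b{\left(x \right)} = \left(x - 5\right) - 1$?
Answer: $44927588$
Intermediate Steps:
$b{\left(x \right)} = -6 + x$ ($b{\left(x \right)} = \left(-5 + x\right) - 1 = -6 + x$)
$m{\left(p \right)} = \frac{4 + p}{p}$
$M{\left(I \right)} = 0$ ($M{\left(I \right)} = \frac{4 + \left(-6 + 2\right)}{-6 + 2} = \frac{4 - 4}{-4} = \left(- \frac{1}{4}\right) 0 = 0$)
$\left(M{\left(579 \right)} + 214\right) \left(347414 - 137472\right) = \left(0 + 214\right) \left(347414 - 137472\right) = 214 \cdot 209942 = 44927588$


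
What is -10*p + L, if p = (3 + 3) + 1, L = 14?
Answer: -56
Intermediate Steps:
p = 7 (p = 6 + 1 = 7)
-10*p + L = -10*7 + 14 = -70 + 14 = -56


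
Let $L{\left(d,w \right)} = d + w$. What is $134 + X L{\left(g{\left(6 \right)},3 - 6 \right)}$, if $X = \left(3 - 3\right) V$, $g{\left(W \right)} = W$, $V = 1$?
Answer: $134$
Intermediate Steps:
$X = 0$ ($X = \left(3 - 3\right) 1 = 0 \cdot 1 = 0$)
$134 + X L{\left(g{\left(6 \right)},3 - 6 \right)} = 134 + 0 \left(6 + \left(3 - 6\right)\right) = 134 + 0 \left(6 - 3\right) = 134 + 0 \cdot 3 = 134 + 0 = 134$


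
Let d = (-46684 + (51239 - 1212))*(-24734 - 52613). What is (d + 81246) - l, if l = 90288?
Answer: -258580063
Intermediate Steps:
d = -258571021 (d = (-46684 + 50027)*(-77347) = 3343*(-77347) = -258571021)
(d + 81246) - l = (-258571021 + 81246) - 1*90288 = -258489775 - 90288 = -258580063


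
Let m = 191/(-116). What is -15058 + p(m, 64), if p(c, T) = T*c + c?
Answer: -1759143/116 ≈ -15165.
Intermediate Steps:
m = -191/116 (m = 191*(-1/116) = -191/116 ≈ -1.6466)
p(c, T) = c + T*c
-15058 + p(m, 64) = -15058 - 191*(1 + 64)/116 = -15058 - 191/116*65 = -15058 - 12415/116 = -1759143/116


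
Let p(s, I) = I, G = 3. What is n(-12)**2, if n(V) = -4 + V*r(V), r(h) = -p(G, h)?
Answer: 21904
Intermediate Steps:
r(h) = -h
n(V) = -4 - V**2 (n(V) = -4 + V*(-V) = -4 - V**2)
n(-12)**2 = (-4 - 1*(-12)**2)**2 = (-4 - 1*144)**2 = (-4 - 144)**2 = (-148)**2 = 21904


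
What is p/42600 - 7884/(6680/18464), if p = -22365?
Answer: -145573683/6680 ≈ -21792.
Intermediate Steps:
p/42600 - 7884/(6680/18464) = -22365/42600 - 7884/(6680/18464) = -22365*1/42600 - 7884/(6680*(1/18464)) = -21/40 - 7884/835/2308 = -21/40 - 7884*2308/835 = -21/40 - 18196272/835 = -145573683/6680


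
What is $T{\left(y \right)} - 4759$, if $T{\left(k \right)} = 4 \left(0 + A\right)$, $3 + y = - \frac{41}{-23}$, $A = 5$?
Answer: $-4739$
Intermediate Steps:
$y = - \frac{28}{23}$ ($y = -3 - \frac{41}{-23} = -3 - - \frac{41}{23} = -3 + \frac{41}{23} = - \frac{28}{23} \approx -1.2174$)
$T{\left(k \right)} = 20$ ($T{\left(k \right)} = 4 \left(0 + 5\right) = 4 \cdot 5 = 20$)
$T{\left(y \right)} - 4759 = 20 - 4759 = -4739$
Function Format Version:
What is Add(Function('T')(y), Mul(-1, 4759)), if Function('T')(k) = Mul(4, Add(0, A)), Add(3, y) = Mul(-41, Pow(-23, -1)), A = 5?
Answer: -4739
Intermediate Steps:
y = Rational(-28, 23) (y = Add(-3, Mul(-41, Pow(-23, -1))) = Add(-3, Mul(-41, Rational(-1, 23))) = Add(-3, Rational(41, 23)) = Rational(-28, 23) ≈ -1.2174)
Function('T')(k) = 20 (Function('T')(k) = Mul(4, Add(0, 5)) = Mul(4, 5) = 20)
Add(Function('T')(y), Mul(-1, 4759)) = Add(20, Mul(-1, 4759)) = Add(20, -4759) = -4739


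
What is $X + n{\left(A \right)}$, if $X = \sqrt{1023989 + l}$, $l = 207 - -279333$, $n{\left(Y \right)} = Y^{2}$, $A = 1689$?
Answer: $2852721 + \sqrt{1303529} \approx 2.8539 \cdot 10^{6}$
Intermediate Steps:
$l = 279540$ ($l = 207 + 279333 = 279540$)
$X = \sqrt{1303529}$ ($X = \sqrt{1023989 + 279540} = \sqrt{1303529} \approx 1141.7$)
$X + n{\left(A \right)} = \sqrt{1303529} + 1689^{2} = \sqrt{1303529} + 2852721 = 2852721 + \sqrt{1303529}$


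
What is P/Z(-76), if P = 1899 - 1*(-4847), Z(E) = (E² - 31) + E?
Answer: 6746/5669 ≈ 1.1900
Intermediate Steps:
Z(E) = -31 + E + E² (Z(E) = (-31 + E²) + E = -31 + E + E²)
P = 6746 (P = 1899 + 4847 = 6746)
P/Z(-76) = 6746/(-31 - 76 + (-76)²) = 6746/(-31 - 76 + 5776) = 6746/5669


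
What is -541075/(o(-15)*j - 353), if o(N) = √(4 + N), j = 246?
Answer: 38199895/158057 + 26620890*I*√11/158057 ≈ 241.68 + 558.61*I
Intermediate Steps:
-541075/(o(-15)*j - 353) = -541075/(√(4 - 15)*246 - 353) = -541075/(√(-11)*246 - 353) = -541075/((I*√11)*246 - 353) = -541075/(246*I*√11 - 353) = -541075/(-353 + 246*I*√11)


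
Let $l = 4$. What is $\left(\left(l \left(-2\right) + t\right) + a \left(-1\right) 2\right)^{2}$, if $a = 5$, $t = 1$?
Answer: $289$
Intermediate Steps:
$\left(\left(l \left(-2\right) + t\right) + a \left(-1\right) 2\right)^{2} = \left(\left(4 \left(-2\right) + 1\right) + 5 \left(-1\right) 2\right)^{2} = \left(\left(-8 + 1\right) - 10\right)^{2} = \left(-7 - 10\right)^{2} = \left(-17\right)^{2} = 289$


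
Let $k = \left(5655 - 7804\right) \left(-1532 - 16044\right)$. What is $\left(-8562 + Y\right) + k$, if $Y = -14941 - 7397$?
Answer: $37739924$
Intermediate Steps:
$k = 37770824$ ($k = \left(-2149\right) \left(-17576\right) = 37770824$)
$Y = -22338$ ($Y = -14941 - 7397 = -22338$)
$\left(-8562 + Y\right) + k = \left(-8562 - 22338\right) + 37770824 = -30900 + 37770824 = 37739924$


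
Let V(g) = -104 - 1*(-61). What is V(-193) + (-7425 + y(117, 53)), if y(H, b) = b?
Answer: -7415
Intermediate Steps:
V(g) = -43 (V(g) = -104 + 61 = -43)
V(-193) + (-7425 + y(117, 53)) = -43 + (-7425 + 53) = -43 - 7372 = -7415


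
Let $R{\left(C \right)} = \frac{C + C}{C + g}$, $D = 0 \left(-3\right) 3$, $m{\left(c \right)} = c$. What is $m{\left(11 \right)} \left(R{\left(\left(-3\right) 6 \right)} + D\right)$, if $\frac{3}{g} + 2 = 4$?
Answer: $24$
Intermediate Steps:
$g = \frac{3}{2}$ ($g = \frac{3}{-2 + 4} = \frac{3}{2} \approx 1.5$)
$D = 0$ ($D = 0 \cdot 3 = 0$)
$R{\left(C \right)} = \frac{2 C}{\frac{3}{2} + C}$ ($R{\left(C \right)} = \frac{C + C}{C + \frac{3}{2}} = \frac{2 C}{\frac{3}{2} + C}$)
$m{\left(11 \right)} \left(R{\left(\left(-3\right) 6 \right)} + D\right) = 11 \left(\frac{4 \left(\left(-3\right) 6\right)}{3 + 2 \left(\left(-3\right) 6\right)} + 0\right) = 11 \left(4 \left(-18\right) \frac{1}{3 + 2 \left(-18\right)} + 0\right) = 11 \left(4 \left(-18\right) \frac{1}{3 - 36} + 0\right) = 11 \left(4 \left(-18\right) \frac{1}{-33} + 0\right) = 11 \left(4 \left(-18\right) \left(- \frac{1}{33}\right) + 0\right) = 11 \left(\frac{24}{11} + 0\right) = 11 \cdot \frac{24}{11} = 24$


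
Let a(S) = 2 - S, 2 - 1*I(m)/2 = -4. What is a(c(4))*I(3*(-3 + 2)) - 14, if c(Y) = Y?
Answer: -38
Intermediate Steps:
I(m) = 12 (I(m) = 4 - 2*(-4) = 4 + 8 = 12)
a(c(4))*I(3*(-3 + 2)) - 14 = (2 - 1*4)*12 - 14 = (2 - 4)*12 - 14 = -2*12 - 14 = -24 - 14 = -38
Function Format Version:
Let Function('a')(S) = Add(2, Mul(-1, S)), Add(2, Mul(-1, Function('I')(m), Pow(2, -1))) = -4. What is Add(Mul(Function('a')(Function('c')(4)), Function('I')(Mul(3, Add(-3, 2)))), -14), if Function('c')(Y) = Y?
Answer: -38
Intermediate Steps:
Function('I')(m) = 12 (Function('I')(m) = Add(4, Mul(-2, -4)) = Add(4, 8) = 12)
Add(Mul(Function('a')(Function('c')(4)), Function('I')(Mul(3, Add(-3, 2)))), -14) = Add(Mul(Add(2, Mul(-1, 4)), 12), -14) = Add(Mul(Add(2, -4), 12), -14) = Add(Mul(-2, 12), -14) = Add(-24, -14) = -38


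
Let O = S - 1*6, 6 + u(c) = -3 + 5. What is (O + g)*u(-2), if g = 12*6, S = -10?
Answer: -224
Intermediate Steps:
u(c) = -4 (u(c) = -6 + (-3 + 5) = -6 + 2 = -4)
O = -16 (O = -10 - 1*6 = -10 - 6 = -16)
g = 72
(O + g)*u(-2) = (-16 + 72)*(-4) = 56*(-4) = -224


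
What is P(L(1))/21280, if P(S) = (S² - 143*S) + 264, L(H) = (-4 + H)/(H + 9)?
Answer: 30699/2128000 ≈ 0.014426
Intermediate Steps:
L(H) = (-4 + H)/(9 + H)
P(S) = 264 + S² - 143*S
P(L(1))/21280 = (264 + ((-4 + 1)/(9 + 1))² - 143*(-4 + 1)/(9 + 1))/21280 = (264 + (-3/10)² - 143*(-3)/10)*(1/21280) = (264 + ((⅒)*(-3))² - 143*(-3)/10)*(1/21280) = (264 + (-3/10)² - 143*(-3/10))*(1/21280) = (264 + 9/100 + 429/10)*(1/21280) = (30699/100)*(1/21280) = 30699/2128000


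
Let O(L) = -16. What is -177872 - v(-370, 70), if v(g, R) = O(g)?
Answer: -177856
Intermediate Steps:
v(g, R) = -16
-177872 - v(-370, 70) = -177872 - 1*(-16) = -177872 + 16 = -177856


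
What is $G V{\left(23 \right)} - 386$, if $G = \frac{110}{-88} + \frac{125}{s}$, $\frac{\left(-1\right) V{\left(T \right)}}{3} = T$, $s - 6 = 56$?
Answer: $- \frac{54419}{124} \approx -438.86$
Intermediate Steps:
$s = 62$ ($s = 6 + 56 = 62$)
$V{\left(T \right)} = - 3 T$
$G = \frac{95}{124}$ ($G = \frac{110}{-88} + \frac{125}{62} = 110 \left(- \frac{1}{88}\right) + 125 \cdot \frac{1}{62} = - \frac{5}{4} + \frac{125}{62} = \frac{95}{124} \approx 0.76613$)
$G V{\left(23 \right)} - 386 = \frac{95 \left(\left(-3\right) 23\right)}{124} - 386 = \frac{95}{124} \left(-69\right) - 386 = - \frac{6555}{124} - 386 = - \frac{54419}{124}$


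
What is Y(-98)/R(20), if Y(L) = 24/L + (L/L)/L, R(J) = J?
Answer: -5/392 ≈ -0.012755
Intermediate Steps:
Y(L) = 25/L (Y(L) = 24/L + 1/L = 25/L)
Y(-98)/R(20) = (25/(-98))/20 = (25*(-1/98))*(1/20) = -25/98*1/20 = -5/392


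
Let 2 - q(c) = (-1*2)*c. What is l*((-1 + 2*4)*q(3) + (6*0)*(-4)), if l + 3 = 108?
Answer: 5880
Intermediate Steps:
q(c) = 2 + 2*c (q(c) = 2 - (-1*2)*c = 2 - (-2)*c = 2 + 2*c)
l = 105 (l = -3 + 108 = 105)
l*((-1 + 2*4)*q(3) + (6*0)*(-4)) = 105*((-1 + 2*4)*(2 + 2*3) + (6*0)*(-4)) = 105*((-1 + 8)*(2 + 6) + 0*(-4)) = 105*(7*8 + 0) = 105*(56 + 0) = 105*56 = 5880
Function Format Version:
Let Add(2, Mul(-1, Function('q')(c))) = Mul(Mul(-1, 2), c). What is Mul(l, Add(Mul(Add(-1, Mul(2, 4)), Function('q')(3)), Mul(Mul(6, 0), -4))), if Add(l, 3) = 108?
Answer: 5880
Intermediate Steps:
Function('q')(c) = Add(2, Mul(2, c)) (Function('q')(c) = Add(2, Mul(-1, Mul(Mul(-1, 2), c))) = Add(2, Mul(-1, Mul(-2, c))) = Add(2, Mul(2, c)))
l = 105 (l = Add(-3, 108) = 105)
Mul(l, Add(Mul(Add(-1, Mul(2, 4)), Function('q')(3)), Mul(Mul(6, 0), -4))) = Mul(105, Add(Mul(Add(-1, Mul(2, 4)), Add(2, Mul(2, 3))), Mul(Mul(6, 0), -4))) = Mul(105, Add(Mul(Add(-1, 8), Add(2, 6)), Mul(0, -4))) = Mul(105, Add(Mul(7, 8), 0)) = Mul(105, Add(56, 0)) = Mul(105, 56) = 5880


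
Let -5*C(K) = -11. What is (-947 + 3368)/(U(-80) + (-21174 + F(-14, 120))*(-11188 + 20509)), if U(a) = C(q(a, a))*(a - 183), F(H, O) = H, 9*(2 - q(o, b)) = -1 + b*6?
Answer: -12105/987469633 ≈ -1.2259e-5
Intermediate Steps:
q(o, b) = 19/9 - 2*b/3 (q(o, b) = 2 - (-1 + b*6)/9 = 2 - (-1 + 6*b)/9 = 2 + (⅑ - 2*b/3) = 19/9 - 2*b/3)
C(K) = 11/5 (C(K) = -⅕*(-11) = 11/5)
U(a) = -2013/5 + 11*a/5 (U(a) = 11*(a - 183)/5 = 11*(-183 + a)/5 = -2013/5 + 11*a/5)
(-947 + 3368)/(U(-80) + (-21174 + F(-14, 120))*(-11188 + 20509)) = (-947 + 3368)/((-2013/5 + (11/5)*(-80)) + (-21174 - 14)*(-11188 + 20509)) = 2421/((-2013/5 - 176) - 21188*9321) = 2421/(-2893/5 - 197493348) = 2421/(-987469633/5) = 2421*(-5/987469633) = -12105/987469633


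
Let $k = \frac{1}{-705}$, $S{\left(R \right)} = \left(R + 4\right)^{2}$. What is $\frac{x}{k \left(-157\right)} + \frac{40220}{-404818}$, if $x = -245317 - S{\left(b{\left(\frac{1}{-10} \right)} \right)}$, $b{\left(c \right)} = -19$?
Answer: $- \frac{35038440185260}{31778213} \approx -1.1026 \cdot 10^{6}$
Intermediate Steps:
$S{\left(R \right)} = \left(4 + R\right)^{2}$
$k = - \frac{1}{705} \approx -0.0014184$
$x = -245542$ ($x = -245317 - \left(4 - 19\right)^{2} = -245317 - \left(-15\right)^{2} = -245317 - 225 = -245542$)
$\frac{x}{k \left(-157\right)} + \frac{40220}{-404818} = - \frac{245542}{\left(- \frac{1}{705}\right) \left(-157\right)} + \frac{40220}{-404818} = - \frac{245542}{\frac{157}{705}} + 40220 \left(- \frac{1}{404818}\right) = \left(-245542\right) \frac{705}{157} - \frac{20110}{202409} = - \frac{173107110}{157} - \frac{20110}{202409} = - \frac{35038440185260}{31778213}$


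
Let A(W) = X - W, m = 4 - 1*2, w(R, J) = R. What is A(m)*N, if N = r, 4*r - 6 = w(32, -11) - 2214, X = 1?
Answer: 544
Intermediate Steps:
r = -544 (r = 3/2 + (32 - 2214)/4 = 3/2 + (¼)*(-2182) = 3/2 - 1091/2 = -544)
N = -544
m = 2 (m = 4 - 2 = 2)
A(W) = 1 - W
A(m)*N = (1 - 1*2)*(-544) = (1 - 2)*(-544) = -1*(-544) = 544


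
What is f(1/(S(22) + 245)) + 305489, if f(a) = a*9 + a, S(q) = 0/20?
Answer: 14968963/49 ≈ 3.0549e+5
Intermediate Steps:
S(q) = 0 (S(q) = 0*(1/20) = 0)
f(a) = 10*a (f(a) = 9*a + a = 10*a)
f(1/(S(22) + 245)) + 305489 = 10/(0 + 245) + 305489 = 10/245 + 305489 = 10*(1/245) + 305489 = 2/49 + 305489 = 14968963/49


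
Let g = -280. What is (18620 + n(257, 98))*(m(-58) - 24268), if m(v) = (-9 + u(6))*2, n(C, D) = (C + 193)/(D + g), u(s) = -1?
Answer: -41148608160/91 ≈ -4.5218e+8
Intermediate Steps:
n(C, D) = (193 + C)/(-280 + D) (n(C, D) = (C + 193)/(D - 280) = (193 + C)/(-280 + D))
m(v) = -20 (m(v) = (-9 - 1)*2 = -10*2 = -20)
(18620 + n(257, 98))*(m(-58) - 24268) = (18620 + (193 + 257)/(-280 + 98))*(-20 - 24268) = (18620 + 450/(-182))*(-24288) = (18620 - 1/182*450)*(-24288) = (18620 - 225/91)*(-24288) = (1694195/91)*(-24288) = -41148608160/91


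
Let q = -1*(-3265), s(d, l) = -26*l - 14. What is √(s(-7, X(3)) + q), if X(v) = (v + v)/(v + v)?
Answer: 5*√129 ≈ 56.789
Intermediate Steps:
X(v) = 1 (X(v) = (2*v)/((2*v)) = (2*v)*(1/(2*v)) = 1)
s(d, l) = -14 - 26*l
q = 3265
√(s(-7, X(3)) + q) = √((-14 - 26*1) + 3265) = √((-14 - 26) + 3265) = √(-40 + 3265) = √3225 = 5*√129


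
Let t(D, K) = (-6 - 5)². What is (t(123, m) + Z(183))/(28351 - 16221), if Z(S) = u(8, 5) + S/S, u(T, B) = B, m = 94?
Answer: 127/12130 ≈ 0.010470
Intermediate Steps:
t(D, K) = 121 (t(D, K) = (-11)² = 121)
Z(S) = 6 (Z(S) = 5 + S/S = 5 + 1 = 6)
(t(123, m) + Z(183))/(28351 - 16221) = (121 + 6)/(28351 - 16221) = 127/12130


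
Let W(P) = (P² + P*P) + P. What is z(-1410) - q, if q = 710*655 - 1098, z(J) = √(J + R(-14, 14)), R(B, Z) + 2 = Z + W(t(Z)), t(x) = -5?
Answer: -463952 + I*√1353 ≈ -4.6395e+5 + 36.783*I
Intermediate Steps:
W(P) = P + 2*P² (W(P) = (P² + P²) + P = 2*P² + P = P + 2*P²)
R(B, Z) = 43 + Z (R(B, Z) = -2 + (Z - 5*(1 + 2*(-5))) = -2 + (Z - 5*(1 - 10)) = -2 + (Z - 5*(-9)) = -2 + (Z + 45) = -2 + (45 + Z) = 43 + Z)
z(J) = √(57 + J) (z(J) = √(J + (43 + 14)) = √(J + 57) = √(57 + J))
q = 463952 (q = 465050 - 1098 = 463952)
z(-1410) - q = √(57 - 1410) - 1*463952 = √(-1353) - 463952 = I*√1353 - 463952 = -463952 + I*√1353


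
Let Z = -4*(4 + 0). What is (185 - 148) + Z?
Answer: 21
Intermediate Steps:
Z = -16 (Z = -4*4 = -16)
(185 - 148) + Z = (185 - 148) - 16 = 37 - 16 = 21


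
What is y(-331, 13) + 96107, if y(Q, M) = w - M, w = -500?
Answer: 95594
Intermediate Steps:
y(Q, M) = -500 - M
y(-331, 13) + 96107 = (-500 - 1*13) + 96107 = (-500 - 13) + 96107 = -513 + 96107 = 95594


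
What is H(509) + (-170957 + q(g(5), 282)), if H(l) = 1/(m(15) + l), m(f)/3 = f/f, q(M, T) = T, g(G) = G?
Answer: -87385599/512 ≈ -1.7068e+5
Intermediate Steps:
m(f) = 3 (m(f) = 3*(f/f) = 3*1 = 3)
H(l) = 1/(3 + l)
H(509) + (-170957 + q(g(5), 282)) = 1/(3 + 509) + (-170957 + 282) = 1/512 - 170675 = -87385599/512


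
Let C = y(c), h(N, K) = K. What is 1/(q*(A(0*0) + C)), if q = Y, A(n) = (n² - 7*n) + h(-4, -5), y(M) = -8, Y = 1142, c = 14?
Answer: -1/14846 ≈ -6.7358e-5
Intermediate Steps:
A(n) = -5 + n² - 7*n (A(n) = (n² - 7*n) - 5 = -5 + n² - 7*n)
C = -8
q = 1142
1/(q*(A(0*0) + C)) = 1/(1142*((-5 + (0*0)² - 0*0) - 8)) = 1/(1142*((-5 + 0² - 7*0) - 8)) = 1/(1142*((-5 + 0 + 0) - 8)) = 1/(1142*(-5 - 8)) = 1/(1142*(-13)) = 1/(-14846) = -1/14846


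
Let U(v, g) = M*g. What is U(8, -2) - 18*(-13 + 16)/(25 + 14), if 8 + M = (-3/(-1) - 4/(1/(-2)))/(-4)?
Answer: 523/26 ≈ 20.115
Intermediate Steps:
M = -43/4 (M = -8 + (-3/(-1) - 4/(1/(-2)))/(-4) = -8 + (-3*(-1) - 4/(-½))*(-¼) = -8 + (3 - 4*(-2))*(-¼) = -8 + (3 + 8)*(-¼) = -8 + 11*(-¼) = -8 - 11/4 = -43/4 ≈ -10.750)
U(v, g) = -43*g/4
U(8, -2) - 18*(-13 + 16)/(25 + 14) = -43/4*(-2) - 18*(-13 + 16)/(25 + 14) = 43/2 - 54/39 = 43/2 - 18*1/13 = 43/2 - 18/13 = 523/26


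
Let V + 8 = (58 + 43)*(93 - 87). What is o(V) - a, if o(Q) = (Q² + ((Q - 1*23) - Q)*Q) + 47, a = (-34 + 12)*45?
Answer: 344887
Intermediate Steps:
V = 598 (V = -8 + (58 + 43)*(93 - 87) = -8 + 101*6 = -8 + 606 = 598)
a = -990 (a = -22*45 = -990)
o(Q) = 47 + Q² - 23*Q (o(Q) = (Q² + ((Q - 23) - Q)*Q) + 47 = (Q² + ((-23 + Q) - Q)*Q) + 47 = (Q² - 23*Q) + 47 = 47 + Q² - 23*Q)
o(V) - a = (47 + 598² - 23*598) - 1*(-990) = (47 + 357604 - 13754) + 990 = 343897 + 990 = 344887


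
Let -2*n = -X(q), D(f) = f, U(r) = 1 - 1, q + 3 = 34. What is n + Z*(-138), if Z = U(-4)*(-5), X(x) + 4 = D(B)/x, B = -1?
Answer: -125/62 ≈ -2.0161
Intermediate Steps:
q = 31 (q = -3 + 34 = 31)
U(r) = 0
X(x) = -4 - 1/x
Z = 0 (Z = 0*(-5) = 0)
n = -125/62 (n = -(-1)*(-4 - 1/31)/2 = -(-1)*(-125)/(2*31) = -½*125/31 = -125/62 ≈ -2.0161)
n + Z*(-138) = -125/62 + 0*(-138) = -125/62 + 0 = -125/62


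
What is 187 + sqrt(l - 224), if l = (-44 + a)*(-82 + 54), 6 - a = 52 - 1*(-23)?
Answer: 187 + 14*sqrt(15) ≈ 241.22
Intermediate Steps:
a = -69 (a = 6 - (52 - 1*(-23)) = 6 - (52 + 23) = 6 - 1*75 = 6 - 75 = -69)
l = 3164 (l = (-44 - 69)*(-82 + 54) = -113*(-28) = 3164)
187 + sqrt(l - 224) = 187 + sqrt(3164 - 224) = 187 + sqrt(2940) = 187 + 14*sqrt(15)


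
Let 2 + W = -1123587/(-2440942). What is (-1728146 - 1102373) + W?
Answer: -6909136467195/2440942 ≈ -2.8305e+6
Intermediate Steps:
W = -3758297/2440942 (W = -2 - 1123587/(-2440942) = -2 - 1123587*(-1/2440942) = -2 + 1123587/2440942 = -3758297/2440942 ≈ -1.5397)
(-1728146 - 1102373) + W = (-1728146 - 1102373) - 3758297/2440942 = -2830519 - 3758297/2440942 = -6909136467195/2440942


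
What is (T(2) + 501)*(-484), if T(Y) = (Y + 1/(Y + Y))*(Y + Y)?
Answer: -246840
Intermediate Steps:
T(Y) = 2*Y*(Y + 1/(2*Y)) (T(Y) = (Y + 1/(2*Y))*(2*Y) = 2*Y*(Y + 1/(2*Y)))
(T(2) + 501)*(-484) = ((1 + 2*2²) + 501)*(-484) = ((1 + 2*4) + 501)*(-484) = ((1 + 8) + 501)*(-484) = (9 + 501)*(-484) = 510*(-484) = -246840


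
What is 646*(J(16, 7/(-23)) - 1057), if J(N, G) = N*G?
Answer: -15777258/23 ≈ -6.8597e+5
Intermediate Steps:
J(N, G) = G*N
646*(J(16, 7/(-23)) - 1057) = 646*((7/(-23))*16 - 1057) = 646*((7*(-1/23))*16 - 1057) = 646*(-7/23*16 - 1057) = 646*(-112/23 - 1057) = 646*(-24423/23) = -15777258/23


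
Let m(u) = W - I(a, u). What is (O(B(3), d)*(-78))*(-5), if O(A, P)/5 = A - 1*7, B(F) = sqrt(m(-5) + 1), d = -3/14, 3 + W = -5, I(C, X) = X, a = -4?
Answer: -13650 + 1950*I*sqrt(2) ≈ -13650.0 + 2757.7*I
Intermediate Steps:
W = -8 (W = -3 - 5 = -8)
m(u) = -8 - u
d = -3/14 (d = -3*1/14 = -3/14 ≈ -0.21429)
B(F) = I*sqrt(2) (B(F) = sqrt((-8 - 1*(-5)) + 1) = sqrt((-8 + 5) + 1) = sqrt(-3 + 1) = sqrt(-2) = I*sqrt(2))
O(A, P) = -35 + 5*A (O(A, P) = 5*(A - 1*7) = 5*(A - 7) = 5*(-7 + A) = -35 + 5*A)
(O(B(3), d)*(-78))*(-5) = ((-35 + 5*(I*sqrt(2)))*(-78))*(-5) = ((-35 + 5*I*sqrt(2))*(-78))*(-5) = (2730 - 390*I*sqrt(2))*(-5) = -13650 + 1950*I*sqrt(2)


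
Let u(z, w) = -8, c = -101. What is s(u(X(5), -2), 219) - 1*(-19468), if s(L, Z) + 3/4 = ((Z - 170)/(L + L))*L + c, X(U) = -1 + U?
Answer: 77563/4 ≈ 19391.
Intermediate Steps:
s(L, Z) = -747/4 + Z/2 (s(L, Z) = -¾ + (((Z - 170)/(L + L))*L - 101) = -¾ + (((-170 + Z)/((2*L)))*L - 101) = -¾ + (((-170 + Z)*(1/(2*L)))*L - 101) = -¾ + (((-170 + Z)/(2*L))*L - 101) = -¾ + ((-85 + Z/2) - 101) = -¾ + (-186 + Z/2) = -747/4 + Z/2)
s(u(X(5), -2), 219) - 1*(-19468) = (-747/4 + (½)*219) - 1*(-19468) = (-747/4 + 219/2) + 19468 = -309/4 + 19468 = 77563/4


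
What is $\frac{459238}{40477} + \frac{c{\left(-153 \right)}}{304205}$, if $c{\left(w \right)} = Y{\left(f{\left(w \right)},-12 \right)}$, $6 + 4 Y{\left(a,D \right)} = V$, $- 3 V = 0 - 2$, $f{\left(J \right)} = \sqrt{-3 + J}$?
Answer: $\frac{24653372086}{2172936315} \approx 11.346$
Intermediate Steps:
$V = \frac{2}{3}$ ($V = - \frac{0 - 2}{3} = \left(- \frac{1}{3}\right) \left(-2\right) = \frac{2}{3} \approx 0.66667$)
$Y{\left(a,D \right)} = - \frac{4}{3}$ ($Y{\left(a,D \right)} = - \frac{3}{2} + \frac{1}{4} \cdot \frac{2}{3} = - \frac{3}{2} + \frac{1}{6} = - \frac{4}{3}$)
$c{\left(w \right)} = - \frac{4}{3}$
$\frac{459238}{40477} + \frac{c{\left(-153 \right)}}{304205} = \frac{459238}{40477} - \frac{4}{3 \cdot 304205} = 459238 \cdot \frac{1}{40477} - \frac{4}{912615} = \frac{27014}{2381} - \frac{4}{912615} = \frac{24653372086}{2172936315}$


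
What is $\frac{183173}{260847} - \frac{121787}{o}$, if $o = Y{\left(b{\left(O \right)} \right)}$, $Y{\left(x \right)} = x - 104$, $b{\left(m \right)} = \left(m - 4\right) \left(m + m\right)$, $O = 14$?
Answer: $- \frac{31735535141}{45909072} \approx -691.27$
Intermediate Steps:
$b{\left(m \right)} = 2 m \left(-4 + m\right)$ ($b{\left(m \right)} = \left(-4 + m\right) 2 m = 2 m \left(-4 + m\right)$)
$Y{\left(x \right)} = -104 + x$ ($Y{\left(x \right)} = x - 104 = -104 + x$)
$o = 176$ ($o = -104 + 2 \cdot 14 \left(-4 + 14\right) = -104 + 2 \cdot 14 \cdot 10 = -104 + 280 = 176$)
$\frac{183173}{260847} - \frac{121787}{o} = \frac{183173}{260847} - \frac{121787}{176} = - \frac{31735535141}{45909072}$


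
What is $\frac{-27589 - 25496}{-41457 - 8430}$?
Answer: $\frac{17695}{16629} \approx 1.0641$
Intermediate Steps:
$\frac{-27589 - 25496}{-41457 - 8430} = - \frac{53085}{-41457 - 8430} = - \frac{53085}{-49887} = \left(-53085\right) \left(- \frac{1}{49887}\right) = \frac{17695}{16629}$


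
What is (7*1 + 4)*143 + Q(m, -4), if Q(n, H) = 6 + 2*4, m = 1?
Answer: 1587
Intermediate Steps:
Q(n, H) = 14 (Q(n, H) = 6 + 8 = 14)
(7*1 + 4)*143 + Q(m, -4) = (7*1 + 4)*143 + 14 = (7 + 4)*143 + 14 = 11*143 + 14 = 1573 + 14 = 1587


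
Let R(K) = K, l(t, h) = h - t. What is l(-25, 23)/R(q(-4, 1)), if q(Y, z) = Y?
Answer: -12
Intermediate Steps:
l(-25, 23)/R(q(-4, 1)) = (23 - 1*(-25))/(-4) = (23 + 25)*(-¼) = 48*(-¼) = -12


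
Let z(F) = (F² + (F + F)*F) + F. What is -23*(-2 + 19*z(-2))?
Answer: -4324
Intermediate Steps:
z(F) = F + 3*F² (z(F) = (F² + (2*F)*F) + F = (F² + 2*F²) + F = 3*F² + F = F + 3*F²)
-23*(-2 + 19*z(-2)) = -23*(-2 + 19*(-2*(1 + 3*(-2)))) = -23*(-2 + 19*(-2*(1 - 6))) = -23*(-2 + 19*(-2*(-5))) = -23*(-2 + 19*10) = -23*(-2 + 190) = -23*188 = -4324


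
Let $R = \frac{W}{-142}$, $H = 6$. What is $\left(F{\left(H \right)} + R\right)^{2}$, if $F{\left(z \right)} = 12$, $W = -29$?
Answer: $\frac{3003289}{20164} \approx 148.94$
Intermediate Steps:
$R = \frac{29}{142}$ ($R = - \frac{29}{-142} = \left(-29\right) \left(- \frac{1}{142}\right) = \frac{29}{142} \approx 0.20423$)
$\left(F{\left(H \right)} + R\right)^{2} = \left(12 + \frac{29}{142}\right)^{2} = \left(\frac{1733}{142}\right)^{2} = \frac{3003289}{20164}$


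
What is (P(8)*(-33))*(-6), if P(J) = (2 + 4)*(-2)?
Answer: -2376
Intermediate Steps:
P(J) = -12 (P(J) = 6*(-2) = -12)
(P(8)*(-33))*(-6) = -12*(-33)*(-6) = 396*(-6) = -2376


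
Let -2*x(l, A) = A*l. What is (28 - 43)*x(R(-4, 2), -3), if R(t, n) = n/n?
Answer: -45/2 ≈ -22.500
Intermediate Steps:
R(t, n) = 1
x(l, A) = -A*l/2
(28 - 43)*x(R(-4, 2), -3) = (28 - 43)*(-½*(-3)*1) = -15*3/2 = -45/2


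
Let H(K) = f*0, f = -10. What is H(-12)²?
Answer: 0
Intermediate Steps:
H(K) = 0 (H(K) = -10*0 = 0)
H(-12)² = 0² = 0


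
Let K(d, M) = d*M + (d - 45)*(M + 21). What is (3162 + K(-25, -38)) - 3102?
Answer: 2200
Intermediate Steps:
K(d, M) = M*d + (-45 + d)*(21 + M)
(3162 + K(-25, -38)) - 3102 = (3162 + (-945 - 45*(-38) + 21*(-25) + 2*(-38)*(-25))) - 3102 = (3162 + (-945 + 1710 - 525 + 1900)) - 3102 = (3162 + 2140) - 3102 = 5302 - 3102 = 2200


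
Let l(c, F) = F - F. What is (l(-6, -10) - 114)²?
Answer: 12996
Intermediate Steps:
l(c, F) = 0
(l(-6, -10) - 114)² = (0 - 114)² = (-114)² = 12996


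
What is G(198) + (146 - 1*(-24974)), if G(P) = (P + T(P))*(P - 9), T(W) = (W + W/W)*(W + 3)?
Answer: 7622353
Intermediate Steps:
T(W) = (1 + W)*(3 + W) (T(W) = (W + 1)*(3 + W) = (1 + W)*(3 + W))
G(P) = (-9 + P)*(3 + P² + 5*P) (G(P) = (P + (3 + P² + 4*P))*(P - 9) = (3 + P² + 5*P)*(-9 + P) = (-9 + P)*(3 + P² + 5*P))
G(198) + (146 - 1*(-24974)) = (-27 + 198³ - 42*198 - 4*198²) + (146 - 1*(-24974)) = (-27 + 7762392 - 8316 - 4*39204) + (146 + 24974) = (-27 + 7762392 - 8316 - 156816) + 25120 = 7597233 + 25120 = 7622353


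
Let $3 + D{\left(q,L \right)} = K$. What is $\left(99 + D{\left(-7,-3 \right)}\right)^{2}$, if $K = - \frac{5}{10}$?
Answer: $\frac{36481}{4} \approx 9120.3$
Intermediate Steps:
$K = - \frac{1}{2}$ ($K = \left(-5\right) \frac{1}{10} = - \frac{1}{2} \approx -0.5$)
$D{\left(q,L \right)} = - \frac{7}{2}$ ($D{\left(q,L \right)} = -3 - \frac{1}{2} = - \frac{7}{2}$)
$\left(99 + D{\left(-7,-3 \right)}\right)^{2} = \left(99 - \frac{7}{2}\right)^{2} = \left(\frac{191}{2}\right)^{2} = \frac{36481}{4}$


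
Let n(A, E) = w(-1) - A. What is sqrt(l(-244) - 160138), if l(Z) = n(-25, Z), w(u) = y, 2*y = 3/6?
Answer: I*sqrt(640451)/2 ≈ 400.14*I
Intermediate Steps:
y = 1/4 (y = (3/6)/2 = (3*(1/6))/2 = (1/2)*(1/2) = 1/4 ≈ 0.25000)
w(u) = 1/4
n(A, E) = 1/4 - A
l(Z) = 101/4 (l(Z) = 1/4 - 1*(-25) = 1/4 + 25 = 101/4)
sqrt(l(-244) - 160138) = sqrt(101/4 - 160138) = sqrt(-640451/4) = I*sqrt(640451)/2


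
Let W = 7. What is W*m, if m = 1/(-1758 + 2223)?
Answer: 7/465 ≈ 0.015054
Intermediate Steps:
m = 1/465 ≈ 0.0021505
W*m = 7*(1/465) = 7/465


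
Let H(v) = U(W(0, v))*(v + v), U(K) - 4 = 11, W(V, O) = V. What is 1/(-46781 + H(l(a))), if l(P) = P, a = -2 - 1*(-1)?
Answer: -1/46811 ≈ -2.1363e-5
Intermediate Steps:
a = -1 (a = -2 + 1 = -1)
U(K) = 15 (U(K) = 4 + 11 = 15)
H(v) = 30*v (H(v) = 15*(v + v) = 15*(2*v) = 30*v)
1/(-46781 + H(l(a))) = 1/(-46781 + 30*(-1)) = 1/(-46781 - 30) = 1/(-46811) = -1/46811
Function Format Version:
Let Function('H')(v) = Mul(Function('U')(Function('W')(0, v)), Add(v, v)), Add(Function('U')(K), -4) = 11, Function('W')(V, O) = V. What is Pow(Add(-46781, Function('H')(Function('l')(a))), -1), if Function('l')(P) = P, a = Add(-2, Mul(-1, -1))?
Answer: Rational(-1, 46811) ≈ -2.1363e-5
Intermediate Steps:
a = -1 (a = Add(-2, 1) = -1)
Function('U')(K) = 15 (Function('U')(K) = Add(4, 11) = 15)
Function('H')(v) = Mul(30, v) (Function('H')(v) = Mul(15, Add(v, v)) = Mul(15, Mul(2, v)) = Mul(30, v))
Pow(Add(-46781, Function('H')(Function('l')(a))), -1) = Pow(Add(-46781, Mul(30, -1)), -1) = Pow(Add(-46781, -30), -1) = Pow(-46811, -1) = Rational(-1, 46811)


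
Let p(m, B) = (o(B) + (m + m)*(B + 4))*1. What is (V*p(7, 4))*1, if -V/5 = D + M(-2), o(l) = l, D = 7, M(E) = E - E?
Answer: -4060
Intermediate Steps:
M(E) = 0
V = -35 (V = -5*(7 + 0) = -5*7 = -35)
p(m, B) = B + 2*m*(4 + B) (p(m, B) = (B + (m + m)*(B + 4))*1 = (B + (2*m)*(4 + B))*1 = (B + 2*m*(4 + B))*1 = B + 2*m*(4 + B))
(V*p(7, 4))*1 = -35*(4 + 8*7 + 2*4*7)*1 = -35*(4 + 56 + 56)*1 = -35*116*1 = -4060*1 = -4060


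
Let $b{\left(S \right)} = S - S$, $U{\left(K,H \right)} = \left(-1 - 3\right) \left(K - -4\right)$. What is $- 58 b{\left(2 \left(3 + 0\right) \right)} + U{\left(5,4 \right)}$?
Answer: $-36$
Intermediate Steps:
$U{\left(K,H \right)} = -16 - 4 K$ ($U{\left(K,H \right)} = - 4 \left(K + 4\right) = - 4 \left(4 + K\right) = -16 - 4 K$)
$b{\left(S \right)} = 0$
$- 58 b{\left(2 \left(3 + 0\right) \right)} + U{\left(5,4 \right)} = \left(-58\right) 0 - 36 = 0 - 36 = -36$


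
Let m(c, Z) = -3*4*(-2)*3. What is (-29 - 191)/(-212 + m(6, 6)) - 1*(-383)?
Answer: 2692/7 ≈ 384.57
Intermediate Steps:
m(c, Z) = 72 (m(c, Z) = -(-24)*3 = -3*(-24) = 72)
(-29 - 191)/(-212 + m(6, 6)) - 1*(-383) = (-29 - 191)/(-212 + 72) - 1*(-383) = -220/(-140) + 383 = -220*(-1/140) + 383 = 11/7 + 383 = 2692/7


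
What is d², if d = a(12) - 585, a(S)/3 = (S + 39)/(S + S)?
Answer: 21427641/64 ≈ 3.3481e+5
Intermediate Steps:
a(S) = 3*(39 + S)/(2*S) (a(S) = 3*((S + 39)/(S + S)) = 3*((39 + S)/((2*S))) = 3*((39 + S)*(1/(2*S))) = 3*((39 + S)/(2*S)) = 3*(39 + S)/(2*S))
d = -4629/8 (d = (3/2)*(39 + 12)/12 - 585 = (3/2)*(1/12)*51 - 585 = 51/8 - 585 = -4629/8 ≈ -578.63)
d² = (-4629/8)² = 21427641/64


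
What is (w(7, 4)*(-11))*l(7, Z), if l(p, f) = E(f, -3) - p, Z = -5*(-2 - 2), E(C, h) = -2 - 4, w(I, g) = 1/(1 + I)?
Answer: 143/8 ≈ 17.875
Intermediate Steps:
E(C, h) = -6
Z = 20 (Z = -5*(-4) = 20)
l(p, f) = -6 - p
(w(7, 4)*(-11))*l(7, Z) = (-11/(1 + 7))*(-6 - 1*7) = (-11/8)*(-6 - 7) = ((⅛)*(-11))*(-13) = -11/8*(-13) = 143/8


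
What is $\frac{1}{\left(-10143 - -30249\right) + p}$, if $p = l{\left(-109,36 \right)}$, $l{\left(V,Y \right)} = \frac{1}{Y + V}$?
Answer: $\frac{73}{1467737} \approx 4.9736 \cdot 10^{-5}$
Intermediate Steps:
$l{\left(V,Y \right)} = \frac{1}{V + Y}$
$p = - \frac{1}{73}$ ($p = \frac{1}{-109 + 36} = \frac{1}{-73} = - \frac{1}{73} \approx -0.013699$)
$\frac{1}{\left(-10143 - -30249\right) + p} = \frac{1}{\left(-10143 - -30249\right) - \frac{1}{73}} = \frac{1}{\left(-10143 + 30249\right) - \frac{1}{73}} = \frac{1}{20106 - \frac{1}{73}} = \frac{1}{\frac{1467737}{73}} = \frac{73}{1467737}$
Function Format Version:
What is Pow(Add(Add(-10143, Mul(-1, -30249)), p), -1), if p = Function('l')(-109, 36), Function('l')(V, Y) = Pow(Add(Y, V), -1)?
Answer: Rational(73, 1467737) ≈ 4.9736e-5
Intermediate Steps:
Function('l')(V, Y) = Pow(Add(V, Y), -1)
p = Rational(-1, 73) (p = Pow(Add(-109, 36), -1) = Pow(-73, -1) = Rational(-1, 73) ≈ -0.013699)
Pow(Add(Add(-10143, Mul(-1, -30249)), p), -1) = Pow(Add(Add(-10143, Mul(-1, -30249)), Rational(-1, 73)), -1) = Pow(Add(Add(-10143, 30249), Rational(-1, 73)), -1) = Pow(Add(20106, Rational(-1, 73)), -1) = Pow(Rational(1467737, 73), -1) = Rational(73, 1467737)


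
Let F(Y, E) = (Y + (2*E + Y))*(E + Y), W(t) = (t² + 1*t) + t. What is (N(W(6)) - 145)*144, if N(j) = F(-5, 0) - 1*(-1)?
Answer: -13536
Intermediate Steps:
W(t) = t² + 2*t (W(t) = (t² + t) + t = (t + t²) + t = t² + 2*t)
F(Y, E) = (E + Y)*(2*E + 2*Y) (F(Y, E) = (Y + (Y + 2*E))*(E + Y) = (2*E + 2*Y)*(E + Y) = (E + Y)*(2*E + 2*Y))
N(j) = 51 (N(j) = (2*0² + 2*(-5)² + 4*0*(-5)) - 1*(-1) = (2*0 + 2*25 + 0) + 1 = (0 + 50 + 0) + 1 = 50 + 1 = 51)
(N(W(6)) - 145)*144 = (51 - 145)*144 = -94*144 = -13536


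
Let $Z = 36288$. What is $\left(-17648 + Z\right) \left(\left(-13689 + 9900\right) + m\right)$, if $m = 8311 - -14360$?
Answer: $351960480$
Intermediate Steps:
$m = 22671$ ($m = 8311 + 14360 = 22671$)
$\left(-17648 + Z\right) \left(\left(-13689 + 9900\right) + m\right) = \left(-17648 + 36288\right) \left(\left(-13689 + 9900\right) + 22671\right) = 18640 \left(-3789 + 22671\right) = 18640 \cdot 18882 = 351960480$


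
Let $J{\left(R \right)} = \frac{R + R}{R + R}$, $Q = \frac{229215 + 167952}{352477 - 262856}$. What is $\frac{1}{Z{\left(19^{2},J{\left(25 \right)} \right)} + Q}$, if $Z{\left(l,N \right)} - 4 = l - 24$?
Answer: $\frac{89621}{30957928} \approx 0.0028949$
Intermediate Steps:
$Q = \frac{397167}{89621} \approx 4.4316$
$J{\left(R \right)} = 1$ ($J{\left(R \right)} = \frac{2 R}{2 R} = 2 R \frac{1}{2 R} = 1$)
$Z{\left(l,N \right)} = -20 + l$ ($Z{\left(l,N \right)} = 4 + \left(l - 24\right) = 4 + \left(-24 + l\right) = -20 + l$)
$\frac{1}{Z{\left(19^{2},J{\left(25 \right)} \right)} + Q} = \frac{1}{\left(-20 + 19^{2}\right) + \frac{397167}{89621}} = \frac{1}{\left(-20 + 361\right) + \frac{397167}{89621}} = \frac{1}{341 + \frac{397167}{89621}} = \frac{1}{\frac{30957928}{89621}} = \frac{89621}{30957928}$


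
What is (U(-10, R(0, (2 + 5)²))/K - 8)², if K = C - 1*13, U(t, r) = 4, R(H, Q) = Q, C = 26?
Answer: 10000/169 ≈ 59.172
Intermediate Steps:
K = 13 (K = 26 - 1*13 = 26 - 13 = 13)
(U(-10, R(0, (2 + 5)²))/K - 8)² = (4/13 - 8)² = (-100/13)² = 10000/169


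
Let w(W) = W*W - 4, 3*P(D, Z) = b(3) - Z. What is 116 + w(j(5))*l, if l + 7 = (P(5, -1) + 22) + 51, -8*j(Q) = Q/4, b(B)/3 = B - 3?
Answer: -151259/1024 ≈ -147.71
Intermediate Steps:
b(B) = -9 + 3*B (b(B) = 3*(B - 3) = 3*(-3 + B) = -9 + 3*B)
j(Q) = -Q/32 (j(Q) = -Q/(8*4) = -Q/32)
P(D, Z) = -Z/3 (P(D, Z) = ((-9 + 3*3) - Z)/3 = ((-9 + 9) - Z)/3 = (0 - Z)/3 = (-Z)/3 = -Z/3)
w(W) = -4 + W**2 (w(W) = W**2 - 4 = -4 + W**2)
l = 199/3 (l = -7 + ((-1/3*(-1) + 22) + 51) = -7 + ((1/3 + 22) + 51) = -7 + (67/3 + 51) = -7 + 220/3 = 199/3 ≈ 66.333)
116 + w(j(5))*l = 116 + (-4 + (-1/32*5)**2)*(199/3) = 116 + (-4 + (-5/32)**2)*(199/3) = 116 + (-4 + 25/1024)*(199/3) = 116 - 4071/1024*199/3 = 116 - 270043/1024 = -151259/1024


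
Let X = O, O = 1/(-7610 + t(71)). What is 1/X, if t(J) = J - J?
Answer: -7610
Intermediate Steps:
t(J) = 0
O = -1/7610 (O = 1/(-7610 + 0) = 1/(-7610) = -1/7610 ≈ -0.00013141)
X = -1/7610 ≈ -0.00013141
1/X = 1/(-1/7610) = -7610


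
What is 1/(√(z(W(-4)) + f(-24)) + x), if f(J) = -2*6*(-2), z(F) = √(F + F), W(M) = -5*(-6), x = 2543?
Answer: 1/(2543 + √(24 + 2*√15)) ≈ 0.00039237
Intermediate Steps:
W(M) = 30
z(F) = √2*√F (z(F) = √(2*F) = √2*√F)
f(J) = 24 (f(J) = -12*(-2) = 24)
1/(√(z(W(-4)) + f(-24)) + x) = 1/(√(√2*√30 + 24) + 2543) = 1/(√(2*√15 + 24) + 2543) = 1/(√(24 + 2*√15) + 2543) = 1/(2543 + √(24 + 2*√15))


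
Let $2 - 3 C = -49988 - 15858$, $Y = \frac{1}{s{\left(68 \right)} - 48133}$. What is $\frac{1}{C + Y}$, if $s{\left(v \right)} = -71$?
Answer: $\frac{48204}{1058045663} \approx 4.5559 \cdot 10^{-5}$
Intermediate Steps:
$Y = - \frac{1}{48204}$ ($Y = \frac{1}{-71 - 48133} = \frac{1}{-48204} = - \frac{1}{48204} \approx -2.0745 \cdot 10^{-5}$)
$C = \frac{65848}{3}$ ($C = \frac{2}{3} - \frac{-49988 - 15858}{3} = \frac{2}{3} - - \frac{65846}{3} = \frac{2}{3} + \frac{65846}{3} = \frac{65848}{3} \approx 21949.0$)
$\frac{1}{C + Y} = \frac{1}{\frac{65848}{3} - \frac{1}{48204}} = \frac{1}{\frac{1058045663}{48204}} = \frac{48204}{1058045663}$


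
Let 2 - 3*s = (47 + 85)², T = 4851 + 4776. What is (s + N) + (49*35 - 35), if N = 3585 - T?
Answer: -30508/3 ≈ -10169.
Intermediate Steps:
T = 9627
s = -17422/3 (s = ⅔ - (47 + 85)²/3 = ⅔ - ⅓*132² = ⅔ - ⅓*17424 = ⅔ - 5808 = -17422/3 ≈ -5807.3)
N = -6042 (N = 3585 - 1*9627 = 3585 - 9627 = -6042)
(s + N) + (49*35 - 35) = (-17422/3 - 6042) + (49*35 - 35) = -35548/3 + (1715 - 35) = -35548/3 + 1680 = -30508/3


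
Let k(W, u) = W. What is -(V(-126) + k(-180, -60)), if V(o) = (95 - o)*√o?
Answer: 180 - 663*I*√14 ≈ 180.0 - 2480.7*I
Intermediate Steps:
V(o) = √o*(95 - o)
-(V(-126) + k(-180, -60)) = -(√(-126)*(95 - 1*(-126)) - 180) = -((3*I*√14)*(95 + 126) - 180) = -((3*I*√14)*221 - 180) = -(663*I*√14 - 180) = -(-180 + 663*I*√14) = 180 - 663*I*√14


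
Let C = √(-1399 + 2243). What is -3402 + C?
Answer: -3402 + 2*√211 ≈ -3372.9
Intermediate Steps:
C = 2*√211 (C = √844 = 2*√211 ≈ 29.052)
-3402 + C = -3402 + 2*√211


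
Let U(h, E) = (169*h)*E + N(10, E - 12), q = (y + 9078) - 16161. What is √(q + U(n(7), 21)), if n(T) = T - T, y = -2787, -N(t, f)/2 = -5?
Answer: 2*I*√2465 ≈ 99.297*I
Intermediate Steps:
N(t, f) = 10 (N(t, f) = -2*(-5) = 10)
n(T) = 0
q = -9870 (q = (-2787 + 9078) - 16161 = 6291 - 16161 = -9870)
U(h, E) = 10 + 169*E*h (U(h, E) = (169*h)*E + 10 = 169*E*h + 10 = 10 + 169*E*h)
√(q + U(n(7), 21)) = √(-9870 + (10 + 169*21*0)) = √(-9870 + (10 + 0)) = √(-9870 + 10) = √(-9860) = 2*I*√2465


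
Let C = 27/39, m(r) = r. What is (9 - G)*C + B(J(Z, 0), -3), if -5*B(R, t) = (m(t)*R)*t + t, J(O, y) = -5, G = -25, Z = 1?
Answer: 2154/65 ≈ 33.138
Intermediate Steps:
B(R, t) = -t/5 - R*t²/5 (B(R, t) = -((t*R)*t + t)/5 = -((R*t)*t + t)/5 = -(R*t² + t)/5 = -(t + R*t²)/5 = -t/5 - R*t²/5)
C = 9/13 (C = 27*(1/39) = 9/13 ≈ 0.69231)
(9 - G)*C + B(J(Z, 0), -3) = (9 - 1*(-25))*(9/13) - ⅕*(-3)*(1 - 5*(-3)) = (9 + 25)*(9/13) - ⅕*(-3)*(1 + 15) = 34*(9/13) - ⅕*(-3)*16 = 306/13 + 48/5 = 2154/65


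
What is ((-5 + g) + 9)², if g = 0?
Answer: 16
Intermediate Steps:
((-5 + g) + 9)² = ((-5 + 0) + 9)² = (-5 + 9)² = 4² = 16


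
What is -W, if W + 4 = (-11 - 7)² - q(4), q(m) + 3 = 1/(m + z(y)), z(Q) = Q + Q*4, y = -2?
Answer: -1939/6 ≈ -323.17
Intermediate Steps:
z(Q) = 5*Q (z(Q) = Q + 4*Q = 5*Q)
q(m) = -3 + 1/(-10 + m) (q(m) = -3 + 1/(m + 5*(-2)) = -3 + 1/(m - 10) = -3 + 1/(-10 + m))
W = 1939/6 (W = -4 + ((-11 - 7)² - (31 - 3*4)/(-10 + 4)) = -4 + ((-18)² - (31 - 12)/(-6)) = -4 + (324 - (-1)*19/6) = -4 + (324 - 1*(-19/6)) = -4 + (324 + 19/6) = -4 + 1963/6 = 1939/6 ≈ 323.17)
-W = -1*1939/6 = -1939/6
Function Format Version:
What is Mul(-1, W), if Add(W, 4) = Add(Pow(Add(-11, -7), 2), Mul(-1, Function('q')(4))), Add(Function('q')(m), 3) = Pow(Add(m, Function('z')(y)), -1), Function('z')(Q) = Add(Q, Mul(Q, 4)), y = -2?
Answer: Rational(-1939, 6) ≈ -323.17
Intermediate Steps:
Function('z')(Q) = Mul(5, Q) (Function('z')(Q) = Add(Q, Mul(4, Q)) = Mul(5, Q))
Function('q')(m) = Add(-3, Pow(Add(-10, m), -1)) (Function('q')(m) = Add(-3, Pow(Add(m, Mul(5, -2)), -1)) = Add(-3, Pow(Add(m, -10), -1)) = Add(-3, Pow(Add(-10, m), -1)))
W = Rational(1939, 6) (W = Add(-4, Add(Pow(Add(-11, -7), 2), Mul(-1, Mul(Pow(Add(-10, 4), -1), Add(31, Mul(-3, 4)))))) = Add(-4, Add(Pow(-18, 2), Mul(-1, Mul(Pow(-6, -1), Add(31, -12))))) = Add(-4, Add(324, Mul(-1, Mul(Rational(-1, 6), 19)))) = Add(-4, Add(324, Mul(-1, Rational(-19, 6)))) = Add(-4, Add(324, Rational(19, 6))) = Add(-4, Rational(1963, 6)) = Rational(1939, 6) ≈ 323.17)
Mul(-1, W) = Mul(-1, Rational(1939, 6)) = Rational(-1939, 6)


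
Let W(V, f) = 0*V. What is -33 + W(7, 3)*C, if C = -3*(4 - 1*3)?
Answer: -33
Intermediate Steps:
W(V, f) = 0
C = -3 (C = -3*(4 - 3) = -3*1 = -3)
-33 + W(7, 3)*C = -33 + 0*(-3) = -33 + 0 = -33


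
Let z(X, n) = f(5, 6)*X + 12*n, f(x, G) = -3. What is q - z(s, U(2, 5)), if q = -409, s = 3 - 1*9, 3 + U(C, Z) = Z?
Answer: -451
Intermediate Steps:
U(C, Z) = -3 + Z
s = -6 (s = 3 - 9 = -6)
z(X, n) = -3*X + 12*n
q - z(s, U(2, 5)) = -409 - (-3*(-6) + 12*(-3 + 5)) = -409 - (18 + 12*2) = -409 - (18 + 24) = -409 - 1*42 = -409 - 42 = -451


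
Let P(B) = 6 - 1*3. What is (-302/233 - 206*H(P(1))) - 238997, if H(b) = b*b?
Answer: -56118585/233 ≈ -2.4085e+5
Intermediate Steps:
P(B) = 3 (P(B) = 6 - 3 = 3)
H(b) = b²
(-302/233 - 206*H(P(1))) - 238997 = (-302/233 - 206*3²) - 238997 = (-302*1/233 - 206*9) - 238997 = (-302/233 - 1854) - 238997 = -432284/233 - 238997 = -56118585/233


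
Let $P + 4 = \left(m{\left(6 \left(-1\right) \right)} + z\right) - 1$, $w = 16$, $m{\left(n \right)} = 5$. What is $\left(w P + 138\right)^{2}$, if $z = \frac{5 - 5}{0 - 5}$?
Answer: $19044$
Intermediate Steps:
$z = 0$ ($z = \frac{0}{-5} = 0 \left(- \frac{1}{5}\right) = 0$)
$P = 0$ ($P = -4 + \left(\left(5 + 0\right) - 1\right) = -4 + \left(5 - 1\right) = -4 + 4 = 0$)
$\left(w P + 138\right)^{2} = \left(16 \cdot 0 + 138\right)^{2} = \left(0 + 138\right)^{2} = 138^{2} = 19044$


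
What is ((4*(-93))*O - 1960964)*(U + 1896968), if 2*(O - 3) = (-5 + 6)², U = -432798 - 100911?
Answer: -2675076784894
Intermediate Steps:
U = -533709
O = 7/2 (O = 3 + (-5 + 6)²/2 = 3 + (½)*1² = 3 + (½)*1 = 3 + ½ = 7/2 ≈ 3.5000)
((4*(-93))*O - 1960964)*(U + 1896968) = ((4*(-93))*(7/2) - 1960964)*(-533709 + 1896968) = (-372*7/2 - 1960964)*1363259 = (-1302 - 1960964)*1363259 = -1962266*1363259 = -2675076784894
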